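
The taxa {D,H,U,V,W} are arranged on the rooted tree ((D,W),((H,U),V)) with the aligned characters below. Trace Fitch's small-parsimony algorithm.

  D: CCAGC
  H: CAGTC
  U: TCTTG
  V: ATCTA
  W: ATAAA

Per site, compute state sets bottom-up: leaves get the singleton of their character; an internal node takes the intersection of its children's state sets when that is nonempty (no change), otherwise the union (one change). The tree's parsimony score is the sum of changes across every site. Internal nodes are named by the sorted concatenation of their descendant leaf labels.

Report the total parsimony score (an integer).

14

[col 0] DW: children D:{C}, W:{A} ∪→ {A,C}; cost 1
[col 0] HU: children H:{C}, U:{T} ∪→ {C,T}; cost 1
[col 0] HUV: children HU:{C,T}, V:{A} ∪→ {A,C,T}; cost 1
[col 0] DHUVW: children DW:{A,C}, HUV:{A,C,T} ∩→ {A,C}; cost 0
[col 1] DW: children D:{C}, W:{T} ∪→ {C,T}; cost 1
[col 1] HU: children H:{A}, U:{C} ∪→ {A,C}; cost 1
[col 1] HUV: children HU:{A,C}, V:{T} ∪→ {A,C,T}; cost 1
[col 1] DHUVW: children DW:{C,T}, HUV:{A,C,T} ∩→ {C,T}; cost 0
[col 2] DW: children D:{A}, W:{A} ∩→ {A}; cost 0
[col 2] HU: children H:{G}, U:{T} ∪→ {G,T}; cost 1
[col 2] HUV: children HU:{G,T}, V:{C} ∪→ {C,G,T}; cost 1
[col 2] DHUVW: children DW:{A}, HUV:{C,G,T} ∪→ {A,C,G,T}; cost 1
[col 3] DW: children D:{G}, W:{A} ∪→ {A,G}; cost 1
[col 3] HU: children H:{T}, U:{T} ∩→ {T}; cost 0
[col 3] HUV: children HU:{T}, V:{T} ∩→ {T}; cost 0
[col 3] DHUVW: children DW:{A,G}, HUV:{T} ∪→ {A,G,T}; cost 1
[col 4] DW: children D:{C}, W:{A} ∪→ {A,C}; cost 1
[col 4] HU: children H:{C}, U:{G} ∪→ {C,G}; cost 1
[col 4] HUV: children HU:{C,G}, V:{A} ∪→ {A,C,G}; cost 1
[col 4] DHUVW: children DW:{A,C}, HUV:{A,C,G} ∩→ {A,C}; cost 0
per-site changes: [3, 3, 3, 2, 3]; total = 14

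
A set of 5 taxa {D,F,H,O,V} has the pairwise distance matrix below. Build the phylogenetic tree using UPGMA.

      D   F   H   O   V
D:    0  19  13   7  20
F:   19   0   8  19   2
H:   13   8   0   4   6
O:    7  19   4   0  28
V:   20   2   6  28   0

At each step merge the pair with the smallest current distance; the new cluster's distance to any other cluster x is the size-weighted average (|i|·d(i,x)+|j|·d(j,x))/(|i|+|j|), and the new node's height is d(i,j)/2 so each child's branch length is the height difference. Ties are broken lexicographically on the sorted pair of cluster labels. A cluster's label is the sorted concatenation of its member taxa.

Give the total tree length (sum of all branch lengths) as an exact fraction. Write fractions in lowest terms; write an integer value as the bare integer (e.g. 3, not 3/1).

1. join F+V (d=2) ⇒ FV; edges |F|=1, |V|=1
  updated: d(D,FV)=39/2, d(FV,H)=7, d(FV,O)=47/2
2. join H+O (d=4) ⇒ HO; edges |H|=2, |O|=2
  updated: d(D,HO)=10, d(FV,HO)=61/4
3. join D+HO (d=10) ⇒ DHO; edges |D|=5, |HO|=3
  updated: d(DHO,FV)=50/3
4. join DHO+FV (d=50/3) ⇒ DFHOV; edges |DHO|=10/3, |FV|=22/3
final tree: ((D:5,(H:2,O:2):3):10/3,(F:1,V:1):22/3)
total length: 74/3

74/3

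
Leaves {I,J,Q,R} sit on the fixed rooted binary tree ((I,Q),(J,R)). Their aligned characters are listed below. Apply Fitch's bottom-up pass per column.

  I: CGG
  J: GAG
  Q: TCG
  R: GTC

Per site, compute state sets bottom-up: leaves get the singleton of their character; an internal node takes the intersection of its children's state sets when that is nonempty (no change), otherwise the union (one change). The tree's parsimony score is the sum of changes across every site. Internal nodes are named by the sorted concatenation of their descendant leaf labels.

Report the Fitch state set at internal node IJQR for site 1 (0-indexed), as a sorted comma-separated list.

A,C,G,T

site 0, node IQ: I={C} ∪ Q={T} → {C,T} (+1)
site 0, node JR: J={G} ∩ R={G} → {G} (+0)
site 0, node IJQR: IQ={C,T} ∪ JR={G} → {C,G,T} (+1)
site 1, node IQ: I={G} ∪ Q={C} → {C,G} (+1)
site 1, node JR: J={A} ∪ R={T} → {A,T} (+1)
site 1, node IJQR: IQ={C,G} ∪ JR={A,T} → {A,C,G,T} (+1)
site 2, node IQ: I={G} ∩ Q={G} → {G} (+0)
site 2, node JR: J={G} ∪ R={C} → {C,G} (+1)
site 2, node IJQR: IQ={G} ∩ JR={C,G} → {G} (+0)
per-site changes: [2, 3, 1]; total = 6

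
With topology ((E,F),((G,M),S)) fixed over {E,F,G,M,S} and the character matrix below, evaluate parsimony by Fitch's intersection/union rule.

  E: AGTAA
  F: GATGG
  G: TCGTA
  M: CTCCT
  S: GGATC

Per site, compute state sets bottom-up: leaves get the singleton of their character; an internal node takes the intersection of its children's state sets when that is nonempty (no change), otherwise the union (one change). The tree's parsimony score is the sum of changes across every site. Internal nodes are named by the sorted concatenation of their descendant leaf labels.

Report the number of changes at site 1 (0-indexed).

[col 0] EF: children E:{A}, F:{G} ∪→ {A,G}; cost 1
[col 0] GM: children G:{T}, M:{C} ∪→ {C,T}; cost 1
[col 0] GMS: children GM:{C,T}, S:{G} ∪→ {C,G,T}; cost 1
[col 0] EFGMS: children EF:{A,G}, GMS:{C,G,T} ∩→ {G}; cost 0
[col 1] EF: children E:{G}, F:{A} ∪→ {A,G}; cost 1
[col 1] GM: children G:{C}, M:{T} ∪→ {C,T}; cost 1
[col 1] GMS: children GM:{C,T}, S:{G} ∪→ {C,G,T}; cost 1
[col 1] EFGMS: children EF:{A,G}, GMS:{C,G,T} ∩→ {G}; cost 0
[col 2] EF: children E:{T}, F:{T} ∩→ {T}; cost 0
[col 2] GM: children G:{G}, M:{C} ∪→ {C,G}; cost 1
[col 2] GMS: children GM:{C,G}, S:{A} ∪→ {A,C,G}; cost 1
[col 2] EFGMS: children EF:{T}, GMS:{A,C,G} ∪→ {A,C,G,T}; cost 1
[col 3] EF: children E:{A}, F:{G} ∪→ {A,G}; cost 1
[col 3] GM: children G:{T}, M:{C} ∪→ {C,T}; cost 1
[col 3] GMS: children GM:{C,T}, S:{T} ∩→ {T}; cost 0
[col 3] EFGMS: children EF:{A,G}, GMS:{T} ∪→ {A,G,T}; cost 1
[col 4] EF: children E:{A}, F:{G} ∪→ {A,G}; cost 1
[col 4] GM: children G:{A}, M:{T} ∪→ {A,T}; cost 1
[col 4] GMS: children GM:{A,T}, S:{C} ∪→ {A,C,T}; cost 1
[col 4] EFGMS: children EF:{A,G}, GMS:{A,C,T} ∩→ {A}; cost 0
per-site changes: [3, 3, 3, 3, 3]; total = 15

3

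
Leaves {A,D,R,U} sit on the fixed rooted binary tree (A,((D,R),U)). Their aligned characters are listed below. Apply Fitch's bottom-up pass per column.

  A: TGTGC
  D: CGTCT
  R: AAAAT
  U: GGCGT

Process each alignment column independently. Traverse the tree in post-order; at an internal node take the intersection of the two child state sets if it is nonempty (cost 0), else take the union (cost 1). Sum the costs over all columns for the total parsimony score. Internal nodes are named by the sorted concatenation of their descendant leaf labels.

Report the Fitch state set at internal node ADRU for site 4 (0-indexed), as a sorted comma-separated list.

site 0, node DR: D={C} ∪ R={A} → {A,C} (+1)
site 0, node DRU: DR={A,C} ∪ U={G} → {A,C,G} (+1)
site 0, node ADRU: A={T} ∪ DRU={A,C,G} → {A,C,G,T} (+1)
site 1, node DR: D={G} ∪ R={A} → {A,G} (+1)
site 1, node DRU: DR={A,G} ∩ U={G} → {G} (+0)
site 1, node ADRU: A={G} ∩ DRU={G} → {G} (+0)
site 2, node DR: D={T} ∪ R={A} → {A,T} (+1)
site 2, node DRU: DR={A,T} ∪ U={C} → {A,C,T} (+1)
site 2, node ADRU: A={T} ∩ DRU={A,C,T} → {T} (+0)
site 3, node DR: D={C} ∪ R={A} → {A,C} (+1)
site 3, node DRU: DR={A,C} ∪ U={G} → {A,C,G} (+1)
site 3, node ADRU: A={G} ∩ DRU={A,C,G} → {G} (+0)
site 4, node DR: D={T} ∩ R={T} → {T} (+0)
site 4, node DRU: DR={T} ∩ U={T} → {T} (+0)
site 4, node ADRU: A={C} ∪ DRU={T} → {C,T} (+1)
per-site changes: [3, 1, 2, 2, 1]; total = 9

C,T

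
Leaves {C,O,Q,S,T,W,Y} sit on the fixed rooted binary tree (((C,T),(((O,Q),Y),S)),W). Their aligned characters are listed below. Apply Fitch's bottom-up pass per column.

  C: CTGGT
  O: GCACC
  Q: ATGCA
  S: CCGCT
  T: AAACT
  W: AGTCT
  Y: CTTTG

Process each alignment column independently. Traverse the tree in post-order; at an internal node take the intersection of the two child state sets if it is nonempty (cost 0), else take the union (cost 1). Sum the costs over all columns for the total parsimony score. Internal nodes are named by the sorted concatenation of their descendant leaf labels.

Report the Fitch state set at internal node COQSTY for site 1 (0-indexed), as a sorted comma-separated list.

T

[col 0] CT: children C:{C}, T:{A} ∪→ {A,C}; cost 1
[col 0] OQ: children O:{G}, Q:{A} ∪→ {A,G}; cost 1
[col 0] OQY: children OQ:{A,G}, Y:{C} ∪→ {A,C,G}; cost 1
[col 0] OQSY: children OQY:{A,C,G}, S:{C} ∩→ {C}; cost 0
[col 0] COQSTY: children CT:{A,C}, OQSY:{C} ∩→ {C}; cost 0
[col 0] COQSTWY: children COQSTY:{C}, W:{A} ∪→ {A,C}; cost 1
[col 1] CT: children C:{T}, T:{A} ∪→ {A,T}; cost 1
[col 1] OQ: children O:{C}, Q:{T} ∪→ {C,T}; cost 1
[col 1] OQY: children OQ:{C,T}, Y:{T} ∩→ {T}; cost 0
[col 1] OQSY: children OQY:{T}, S:{C} ∪→ {C,T}; cost 1
[col 1] COQSTY: children CT:{A,T}, OQSY:{C,T} ∩→ {T}; cost 0
[col 1] COQSTWY: children COQSTY:{T}, W:{G} ∪→ {G,T}; cost 1
[col 2] CT: children C:{G}, T:{A} ∪→ {A,G}; cost 1
[col 2] OQ: children O:{A}, Q:{G} ∪→ {A,G}; cost 1
[col 2] OQY: children OQ:{A,G}, Y:{T} ∪→ {A,G,T}; cost 1
[col 2] OQSY: children OQY:{A,G,T}, S:{G} ∩→ {G}; cost 0
[col 2] COQSTY: children CT:{A,G}, OQSY:{G} ∩→ {G}; cost 0
[col 2] COQSTWY: children COQSTY:{G}, W:{T} ∪→ {G,T}; cost 1
[col 3] CT: children C:{G}, T:{C} ∪→ {C,G}; cost 1
[col 3] OQ: children O:{C}, Q:{C} ∩→ {C}; cost 0
[col 3] OQY: children OQ:{C}, Y:{T} ∪→ {C,T}; cost 1
[col 3] OQSY: children OQY:{C,T}, S:{C} ∩→ {C}; cost 0
[col 3] COQSTY: children CT:{C,G}, OQSY:{C} ∩→ {C}; cost 0
[col 3] COQSTWY: children COQSTY:{C}, W:{C} ∩→ {C}; cost 0
[col 4] CT: children C:{T}, T:{T} ∩→ {T}; cost 0
[col 4] OQ: children O:{C}, Q:{A} ∪→ {A,C}; cost 1
[col 4] OQY: children OQ:{A,C}, Y:{G} ∪→ {A,C,G}; cost 1
[col 4] OQSY: children OQY:{A,C,G}, S:{T} ∪→ {A,C,G,T}; cost 1
[col 4] COQSTY: children CT:{T}, OQSY:{A,C,G,T} ∩→ {T}; cost 0
[col 4] COQSTWY: children COQSTY:{T}, W:{T} ∩→ {T}; cost 0
per-site changes: [4, 4, 4, 2, 3]; total = 17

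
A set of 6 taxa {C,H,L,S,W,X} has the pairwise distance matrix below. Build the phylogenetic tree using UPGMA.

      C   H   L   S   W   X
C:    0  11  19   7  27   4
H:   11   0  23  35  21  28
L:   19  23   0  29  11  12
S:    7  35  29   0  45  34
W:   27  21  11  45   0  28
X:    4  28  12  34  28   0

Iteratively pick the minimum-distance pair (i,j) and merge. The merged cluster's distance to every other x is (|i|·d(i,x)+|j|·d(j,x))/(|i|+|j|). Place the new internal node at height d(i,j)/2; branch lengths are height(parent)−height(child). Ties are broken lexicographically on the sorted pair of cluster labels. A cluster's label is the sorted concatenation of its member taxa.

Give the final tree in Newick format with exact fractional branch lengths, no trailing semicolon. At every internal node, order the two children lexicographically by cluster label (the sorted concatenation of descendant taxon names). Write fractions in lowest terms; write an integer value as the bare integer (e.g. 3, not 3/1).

((((C:2,X:2):31/4,H:39/4):13/12,(L:11/2,W:11/2):16/3):25/6,S:15)

1. join C+X (d=4) ⇒ CX; edges |C|=2, |X|=2
  updated: d(CX,H)=39/2, d(CX,L)=31/2, d(CX,S)=41/2, d(CX,W)=55/2
2. join L+W (d=11) ⇒ LW; edges |L|=11/2, |W|=11/2
  updated: d(CX,LW)=43/2, d(H,LW)=22, d(LW,S)=37
3. join CX+H (d=39/2) ⇒ CHX; edges |CX|=31/4, |H|=39/4
  updated: d(CHX,LW)=65/3, d(CHX,S)=76/3
4. join CHX+LW (d=65/3) ⇒ CHLWX; edges |CHX|=13/12, |LW|=16/3
  updated: d(CHLWX,S)=30
5. join CHLWX+S (d=30) ⇒ CHLSWX; edges |CHLWX|=25/6, |S|=15
final tree: ((((C:2,X:2):31/4,H:39/4):13/12,(L:11/2,W:11/2):16/3):25/6,S:15)
total length: 697/12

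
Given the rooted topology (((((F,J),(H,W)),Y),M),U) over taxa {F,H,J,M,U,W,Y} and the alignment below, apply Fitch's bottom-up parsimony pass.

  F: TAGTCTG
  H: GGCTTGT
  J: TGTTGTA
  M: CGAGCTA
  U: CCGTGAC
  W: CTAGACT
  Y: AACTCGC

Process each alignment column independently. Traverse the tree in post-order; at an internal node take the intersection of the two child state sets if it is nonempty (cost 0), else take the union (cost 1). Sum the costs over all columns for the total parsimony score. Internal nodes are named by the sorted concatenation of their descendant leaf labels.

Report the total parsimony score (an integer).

26

site 0, node FJ: F={T} ∩ J={T} → {T} (+0)
site 0, node HW: H={G} ∪ W={C} → {C,G} (+1)
site 0, node FHJW: FJ={T} ∪ HW={C,G} → {C,G,T} (+1)
site 0, node FHJWY: FHJW={C,G,T} ∪ Y={A} → {A,C,G,T} (+1)
site 0, node FHJMWY: FHJWY={A,C,G,T} ∩ M={C} → {C} (+0)
site 0, node FHJMUWY: FHJMWY={C} ∩ U={C} → {C} (+0)
site 1, node FJ: F={A} ∪ J={G} → {A,G} (+1)
site 1, node HW: H={G} ∪ W={T} → {G,T} (+1)
site 1, node FHJW: FJ={A,G} ∩ HW={G,T} → {G} (+0)
site 1, node FHJWY: FHJW={G} ∪ Y={A} → {A,G} (+1)
site 1, node FHJMWY: FHJWY={A,G} ∩ M={G} → {G} (+0)
site 1, node FHJMUWY: FHJMWY={G} ∪ U={C} → {C,G} (+1)
site 2, node FJ: F={G} ∪ J={T} → {G,T} (+1)
site 2, node HW: H={C} ∪ W={A} → {A,C} (+1)
site 2, node FHJW: FJ={G,T} ∪ HW={A,C} → {A,C,G,T} (+1)
site 2, node FHJWY: FHJW={A,C,G,T} ∩ Y={C} → {C} (+0)
site 2, node FHJMWY: FHJWY={C} ∪ M={A} → {A,C} (+1)
site 2, node FHJMUWY: FHJMWY={A,C} ∪ U={G} → {A,C,G} (+1)
site 3, node FJ: F={T} ∩ J={T} → {T} (+0)
site 3, node HW: H={T} ∪ W={G} → {G,T} (+1)
site 3, node FHJW: FJ={T} ∩ HW={G,T} → {T} (+0)
site 3, node FHJWY: FHJW={T} ∩ Y={T} → {T} (+0)
site 3, node FHJMWY: FHJWY={T} ∪ M={G} → {G,T} (+1)
site 3, node FHJMUWY: FHJMWY={G,T} ∩ U={T} → {T} (+0)
site 4, node FJ: F={C} ∪ J={G} → {C,G} (+1)
site 4, node HW: H={T} ∪ W={A} → {A,T} (+1)
site 4, node FHJW: FJ={C,G} ∪ HW={A,T} → {A,C,G,T} (+1)
site 4, node FHJWY: FHJW={A,C,G,T} ∩ Y={C} → {C} (+0)
site 4, node FHJMWY: FHJWY={C} ∩ M={C} → {C} (+0)
site 4, node FHJMUWY: FHJMWY={C} ∪ U={G} → {C,G} (+1)
site 5, node FJ: F={T} ∩ J={T} → {T} (+0)
site 5, node HW: H={G} ∪ W={C} → {C,G} (+1)
site 5, node FHJW: FJ={T} ∪ HW={C,G} → {C,G,T} (+1)
site 5, node FHJWY: FHJW={C,G,T} ∩ Y={G} → {G} (+0)
site 5, node FHJMWY: FHJWY={G} ∪ M={T} → {G,T} (+1)
site 5, node FHJMUWY: FHJMWY={G,T} ∪ U={A} → {A,G,T} (+1)
site 6, node FJ: F={G} ∪ J={A} → {A,G} (+1)
site 6, node HW: H={T} ∩ W={T} → {T} (+0)
site 6, node FHJW: FJ={A,G} ∪ HW={T} → {A,G,T} (+1)
site 6, node FHJWY: FHJW={A,G,T} ∪ Y={C} → {A,C,G,T} (+1)
site 6, node FHJMWY: FHJWY={A,C,G,T} ∩ M={A} → {A} (+0)
site 6, node FHJMUWY: FHJMWY={A} ∪ U={C} → {A,C} (+1)
per-site changes: [3, 4, 5, 2, 4, 4, 4]; total = 26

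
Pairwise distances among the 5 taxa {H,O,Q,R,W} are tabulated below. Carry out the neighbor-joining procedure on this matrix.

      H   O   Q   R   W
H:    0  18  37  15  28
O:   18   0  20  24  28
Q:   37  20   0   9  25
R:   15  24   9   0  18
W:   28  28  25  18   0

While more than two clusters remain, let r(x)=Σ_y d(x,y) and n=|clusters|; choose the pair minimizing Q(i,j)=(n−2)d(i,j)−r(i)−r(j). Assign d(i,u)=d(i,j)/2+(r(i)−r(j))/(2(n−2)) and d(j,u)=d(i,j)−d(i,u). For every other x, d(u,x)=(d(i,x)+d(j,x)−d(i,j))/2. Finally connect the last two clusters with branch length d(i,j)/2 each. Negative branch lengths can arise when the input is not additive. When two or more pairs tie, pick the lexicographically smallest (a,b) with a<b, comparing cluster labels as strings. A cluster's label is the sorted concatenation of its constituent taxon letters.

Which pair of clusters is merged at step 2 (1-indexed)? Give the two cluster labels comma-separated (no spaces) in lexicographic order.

step 1: merge (H,O) at d=18, Q=-134; branch lengths H→31/3, O→23/3; new cluster HO
  updated: d(HO,Q)=39/2, d(HO,R)=21/2, d(HO,W)=19
step 2: merge (HO,W) at d=19, Q=-73; branch lengths HO→25/4, W→51/4; new cluster HOW
  updated: d(HOW,Q)=51/4, d(HOW,R)=19/4
step 3: merge (HOW,Q) at d=51/4, Q=-53/2; branch lengths HOW→17/4, Q→17/2; new cluster HOQW
  updated: d(HOQW,R)=1/2
step 4: merge (HOQW,R) at d=1/2; branch lengths HOQW→1/4, R→1/4; new cluster HOQRW
final tree: ((((H:31/3,O:23/3):25/4,W:51/4):17/4,Q:17/2):1/4,R:1/4)
total length: 201/4

HO,W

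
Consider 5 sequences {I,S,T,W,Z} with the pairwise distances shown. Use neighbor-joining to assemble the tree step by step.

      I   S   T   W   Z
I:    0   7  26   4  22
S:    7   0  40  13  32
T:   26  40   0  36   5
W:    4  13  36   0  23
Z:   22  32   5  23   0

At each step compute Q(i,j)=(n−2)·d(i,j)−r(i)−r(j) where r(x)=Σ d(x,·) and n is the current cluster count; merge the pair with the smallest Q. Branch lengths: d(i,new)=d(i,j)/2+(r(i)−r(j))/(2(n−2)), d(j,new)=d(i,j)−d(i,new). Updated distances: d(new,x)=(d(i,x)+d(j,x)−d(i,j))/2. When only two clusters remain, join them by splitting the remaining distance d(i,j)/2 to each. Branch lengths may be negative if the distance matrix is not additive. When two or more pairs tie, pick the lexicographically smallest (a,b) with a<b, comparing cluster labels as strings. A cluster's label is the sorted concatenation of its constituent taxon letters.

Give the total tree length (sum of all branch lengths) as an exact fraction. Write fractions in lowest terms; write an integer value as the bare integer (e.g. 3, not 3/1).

40

iteration 1: select T,Z (d=5, Q=-174); attach at lengths (20/3, -5/3); label the merged cluster TZ
  updated: d(I,TZ)=43/2, d(S,TZ)=67/2, d(TZ,W)=27
iteration 2: select I,S (d=7, Q=-72); attach at lengths (-7/4, 35/4); label the merged cluster IS
  updated: d(IS,TZ)=24, d(IS,W)=5
iteration 3: select IS,TZ (d=24, Q=-56); attach at lengths (1, 23); label the merged cluster ISTZ
  updated: d(ISTZ,W)=4
iteration 4: select ISTZ,W (d=4); attach at lengths (2, 2); label the merged cluster ISTWZ
final tree: (((I:-7/4,S:35/4):1,(T:20/3,Z:-5/3):23):2,W:2)
total length: 40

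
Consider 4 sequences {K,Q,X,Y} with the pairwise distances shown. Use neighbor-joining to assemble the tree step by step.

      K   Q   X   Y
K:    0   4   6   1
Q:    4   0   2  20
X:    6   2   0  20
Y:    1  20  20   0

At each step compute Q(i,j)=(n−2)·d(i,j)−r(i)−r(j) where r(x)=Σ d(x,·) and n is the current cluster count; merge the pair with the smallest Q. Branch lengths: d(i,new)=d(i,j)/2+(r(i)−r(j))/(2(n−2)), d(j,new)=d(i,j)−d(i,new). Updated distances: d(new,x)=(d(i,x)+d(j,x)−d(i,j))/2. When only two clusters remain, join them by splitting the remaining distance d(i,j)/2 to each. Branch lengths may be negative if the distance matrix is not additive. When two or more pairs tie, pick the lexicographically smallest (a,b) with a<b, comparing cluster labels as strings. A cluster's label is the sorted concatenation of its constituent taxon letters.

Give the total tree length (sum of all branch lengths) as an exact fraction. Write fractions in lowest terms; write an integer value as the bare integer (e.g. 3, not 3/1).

step 1: merge (K,Y) at d=1, Q=-50; branch lengths K→-7, Y→8; new cluster KY
  updated: d(KY,Q)=23/2, d(KY,X)=25/2
step 2: merge (KY,Q) at d=23/2, Q=-26; branch lengths KY→11, Q→1/2; new cluster KQY
  updated: d(KQY,X)=3/2
step 3: merge (KQY,X) at d=3/2; branch lengths KQY→3/4, X→3/4; new cluster KQXY
final tree: (((K:-7,Y:8):11,Q:1/2):3/4,X:3/4)
total length: 14

14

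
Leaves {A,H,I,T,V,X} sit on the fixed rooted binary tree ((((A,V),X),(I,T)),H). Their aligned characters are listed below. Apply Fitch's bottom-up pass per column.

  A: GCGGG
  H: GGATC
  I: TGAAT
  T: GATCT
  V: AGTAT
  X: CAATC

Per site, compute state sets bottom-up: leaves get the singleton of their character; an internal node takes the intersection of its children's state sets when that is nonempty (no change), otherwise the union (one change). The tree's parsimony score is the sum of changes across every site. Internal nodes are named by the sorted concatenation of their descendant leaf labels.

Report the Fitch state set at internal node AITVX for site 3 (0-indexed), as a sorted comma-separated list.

A

AV@0: {G} ∪ {A} = {A,G} (union, +1)
AVX@0: {A,G} ∪ {C} = {A,C,G} (union, +1)
IT@0: {T} ∪ {G} = {G,T} (union, +1)
AITVX@0: {A,C,G} ∩ {G,T} = {G} (intersection, +0)
AHITVX@0: {G} ∩ {G} = {G} (intersection, +0)
AV@1: {C} ∪ {G} = {C,G} (union, +1)
AVX@1: {C,G} ∪ {A} = {A,C,G} (union, +1)
IT@1: {G} ∪ {A} = {A,G} (union, +1)
AITVX@1: {A,C,G} ∩ {A,G} = {A,G} (intersection, +0)
AHITVX@1: {A,G} ∩ {G} = {G} (intersection, +0)
AV@2: {G} ∪ {T} = {G,T} (union, +1)
AVX@2: {G,T} ∪ {A} = {A,G,T} (union, +1)
IT@2: {A} ∪ {T} = {A,T} (union, +1)
AITVX@2: {A,G,T} ∩ {A,T} = {A,T} (intersection, +0)
AHITVX@2: {A,T} ∩ {A} = {A} (intersection, +0)
AV@3: {G} ∪ {A} = {A,G} (union, +1)
AVX@3: {A,G} ∪ {T} = {A,G,T} (union, +1)
IT@3: {A} ∪ {C} = {A,C} (union, +1)
AITVX@3: {A,G,T} ∩ {A,C} = {A} (intersection, +0)
AHITVX@3: {A} ∪ {T} = {A,T} (union, +1)
AV@4: {G} ∪ {T} = {G,T} (union, +1)
AVX@4: {G,T} ∪ {C} = {C,G,T} (union, +1)
IT@4: {T} ∩ {T} = {T} (intersection, +0)
AITVX@4: {C,G,T} ∩ {T} = {T} (intersection, +0)
AHITVX@4: {T} ∪ {C} = {C,T} (union, +1)
per-site changes: [3, 3, 3, 4, 3]; total = 16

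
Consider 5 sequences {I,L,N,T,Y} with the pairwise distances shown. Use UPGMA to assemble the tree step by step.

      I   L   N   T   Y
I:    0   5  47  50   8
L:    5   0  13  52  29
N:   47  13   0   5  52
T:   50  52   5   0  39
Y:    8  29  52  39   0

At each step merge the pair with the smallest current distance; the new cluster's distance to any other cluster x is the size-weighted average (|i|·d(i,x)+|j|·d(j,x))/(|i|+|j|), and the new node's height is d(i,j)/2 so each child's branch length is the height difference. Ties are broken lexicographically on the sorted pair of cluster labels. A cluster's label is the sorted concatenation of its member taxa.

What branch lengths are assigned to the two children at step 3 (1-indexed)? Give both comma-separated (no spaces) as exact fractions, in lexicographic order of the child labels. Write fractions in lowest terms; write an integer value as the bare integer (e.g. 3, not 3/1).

27/4,37/4

1. join I+L (d=5) ⇒ IL; edges |I|=5/2, |L|=5/2
  updated: d(IL,N)=30, d(IL,T)=51, d(IL,Y)=37/2
2. join N+T (d=5) ⇒ NT; edges |N|=5/2, |T|=5/2
  updated: d(IL,NT)=81/2, d(NT,Y)=91/2
3. join IL+Y (d=37/2) ⇒ ILY; edges |IL|=27/4, |Y|=37/4
  updated: d(ILY,NT)=253/6
4. join ILY+NT (d=253/6) ⇒ ILNTY; edges |ILY|=71/6, |NT|=223/12
final tree: (((I:5/2,L:5/2):27/4,Y:37/4):71/6,(N:5/2,T:5/2):223/12)
total length: 677/12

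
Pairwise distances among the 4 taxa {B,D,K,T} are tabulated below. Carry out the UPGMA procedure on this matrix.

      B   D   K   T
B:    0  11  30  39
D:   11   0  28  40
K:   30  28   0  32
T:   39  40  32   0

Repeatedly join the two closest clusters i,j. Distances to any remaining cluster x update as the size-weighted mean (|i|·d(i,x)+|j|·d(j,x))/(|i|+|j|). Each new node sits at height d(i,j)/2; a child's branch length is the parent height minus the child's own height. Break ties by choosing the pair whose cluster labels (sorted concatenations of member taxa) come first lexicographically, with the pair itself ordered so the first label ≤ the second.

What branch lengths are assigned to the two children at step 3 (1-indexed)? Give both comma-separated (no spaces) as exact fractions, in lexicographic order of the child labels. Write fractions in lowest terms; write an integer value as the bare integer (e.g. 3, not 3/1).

4,37/2

1. join B+D (d=11) ⇒ BD; edges |B|=11/2, |D|=11/2
  updated: d(BD,K)=29, d(BD,T)=79/2
2. join BD+K (d=29) ⇒ BDK; edges |BD|=9, |K|=29/2
  updated: d(BDK,T)=37
3. join BDK+T (d=37) ⇒ BDKT; edges |BDK|=4, |T|=37/2
final tree: (((B:11/2,D:11/2):9,K:29/2):4,T:37/2)
total length: 57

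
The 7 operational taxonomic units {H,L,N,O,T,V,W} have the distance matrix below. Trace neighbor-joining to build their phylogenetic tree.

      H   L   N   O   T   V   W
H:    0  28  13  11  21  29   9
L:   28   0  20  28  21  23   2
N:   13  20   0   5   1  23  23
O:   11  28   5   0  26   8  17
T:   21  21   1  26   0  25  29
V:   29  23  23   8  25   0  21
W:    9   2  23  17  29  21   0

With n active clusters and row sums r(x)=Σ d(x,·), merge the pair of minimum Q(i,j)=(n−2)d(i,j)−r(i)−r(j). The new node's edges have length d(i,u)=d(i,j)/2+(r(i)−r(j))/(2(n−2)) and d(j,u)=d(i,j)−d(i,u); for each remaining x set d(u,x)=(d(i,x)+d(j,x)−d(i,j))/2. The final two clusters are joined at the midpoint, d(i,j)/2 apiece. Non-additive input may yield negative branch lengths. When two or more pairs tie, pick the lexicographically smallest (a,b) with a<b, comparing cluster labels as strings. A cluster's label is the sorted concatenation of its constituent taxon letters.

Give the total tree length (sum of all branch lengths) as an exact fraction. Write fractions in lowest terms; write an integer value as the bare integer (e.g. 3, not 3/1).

iteration 1: select L,W (d=2, Q=-213); attach at lengths (31/10, -11/10); label the merged cluster LW
  updated: d(H,LW)=35/2, d(LW,N)=41/2, d(LW,O)=43/2, d(LW,T)=24, d(LW,V)=21
iteration 2: select N,T (d=1, Q=-311/2); attach at lengths (-61/16, 77/16); label the merged cluster NT
  updated: d(H,NT)=33/2, d(LW,NT)=87/4, d(NT,O)=15, d(NT,V)=47/2
iteration 3: select O,V (d=8, Q=-113); attach at lengths (-1/3, 25/3); label the merged cluster OV
  updated: d(H,OV)=16, d(LW,OV)=69/4, d(NT,OV)=61/4
iteration 4: select H,LW (d=35/2, Q=-143/2); attach at lengths (57/8, 83/8); label the merged cluster HLW
  updated: d(HLW,NT)=83/8, d(HLW,OV)=63/8
iteration 5: select HLW,NT (d=83/8, Q=-67/2); attach at lengths (3/2, 71/8); label the merged cluster HLNTW
  updated: d(HLNTW,OV)=51/8
iteration 6: select HLNTW,OV (d=51/8); attach at lengths (51/16, 51/16); label the merged cluster HLNOTVW
final tree: (((H:57/8,(L:31/10,W:-11/10):83/8):3/2,(N:-61/16,T:77/16):71/8):51/16,(O:-1/3,V:25/3):51/16)
total length: 181/4

181/4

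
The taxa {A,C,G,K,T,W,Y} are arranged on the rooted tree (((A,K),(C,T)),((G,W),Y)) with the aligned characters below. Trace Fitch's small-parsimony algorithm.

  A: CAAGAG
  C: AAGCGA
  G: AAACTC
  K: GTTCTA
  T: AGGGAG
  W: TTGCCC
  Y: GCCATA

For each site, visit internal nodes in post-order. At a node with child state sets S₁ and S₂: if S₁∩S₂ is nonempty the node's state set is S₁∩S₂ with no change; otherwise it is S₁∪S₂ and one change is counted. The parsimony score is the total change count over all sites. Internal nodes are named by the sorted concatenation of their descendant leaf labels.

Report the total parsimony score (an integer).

[col 0] AK: children A:{C}, K:{G} ∪→ {C,G}; cost 1
[col 0] CT: children C:{A}, T:{A} ∩→ {A}; cost 0
[col 0] ACKT: children AK:{C,G}, CT:{A} ∪→ {A,C,G}; cost 1
[col 0] GW: children G:{A}, W:{T} ∪→ {A,T}; cost 1
[col 0] GWY: children GW:{A,T}, Y:{G} ∪→ {A,G,T}; cost 1
[col 0] ACGKTWY: children ACKT:{A,C,G}, GWY:{A,G,T} ∩→ {A,G}; cost 0
[col 1] AK: children A:{A}, K:{T} ∪→ {A,T}; cost 1
[col 1] CT: children C:{A}, T:{G} ∪→ {A,G}; cost 1
[col 1] ACKT: children AK:{A,T}, CT:{A,G} ∩→ {A}; cost 0
[col 1] GW: children G:{A}, W:{T} ∪→ {A,T}; cost 1
[col 1] GWY: children GW:{A,T}, Y:{C} ∪→ {A,C,T}; cost 1
[col 1] ACGKTWY: children ACKT:{A}, GWY:{A,C,T} ∩→ {A}; cost 0
[col 2] AK: children A:{A}, K:{T} ∪→ {A,T}; cost 1
[col 2] CT: children C:{G}, T:{G} ∩→ {G}; cost 0
[col 2] ACKT: children AK:{A,T}, CT:{G} ∪→ {A,G,T}; cost 1
[col 2] GW: children G:{A}, W:{G} ∪→ {A,G}; cost 1
[col 2] GWY: children GW:{A,G}, Y:{C} ∪→ {A,C,G}; cost 1
[col 2] ACGKTWY: children ACKT:{A,G,T}, GWY:{A,C,G} ∩→ {A,G}; cost 0
[col 3] AK: children A:{G}, K:{C} ∪→ {C,G}; cost 1
[col 3] CT: children C:{C}, T:{G} ∪→ {C,G}; cost 1
[col 3] ACKT: children AK:{C,G}, CT:{C,G} ∩→ {C,G}; cost 0
[col 3] GW: children G:{C}, W:{C} ∩→ {C}; cost 0
[col 3] GWY: children GW:{C}, Y:{A} ∪→ {A,C}; cost 1
[col 3] ACGKTWY: children ACKT:{C,G}, GWY:{A,C} ∩→ {C}; cost 0
[col 4] AK: children A:{A}, K:{T} ∪→ {A,T}; cost 1
[col 4] CT: children C:{G}, T:{A} ∪→ {A,G}; cost 1
[col 4] ACKT: children AK:{A,T}, CT:{A,G} ∩→ {A}; cost 0
[col 4] GW: children G:{T}, W:{C} ∪→ {C,T}; cost 1
[col 4] GWY: children GW:{C,T}, Y:{T} ∩→ {T}; cost 0
[col 4] ACGKTWY: children ACKT:{A}, GWY:{T} ∪→ {A,T}; cost 1
[col 5] AK: children A:{G}, K:{A} ∪→ {A,G}; cost 1
[col 5] CT: children C:{A}, T:{G} ∪→ {A,G}; cost 1
[col 5] ACKT: children AK:{A,G}, CT:{A,G} ∩→ {A,G}; cost 0
[col 5] GW: children G:{C}, W:{C} ∩→ {C}; cost 0
[col 5] GWY: children GW:{C}, Y:{A} ∪→ {A,C}; cost 1
[col 5] ACGKTWY: children ACKT:{A,G}, GWY:{A,C} ∩→ {A}; cost 0
per-site changes: [4, 4, 4, 3, 4, 3]; total = 22

22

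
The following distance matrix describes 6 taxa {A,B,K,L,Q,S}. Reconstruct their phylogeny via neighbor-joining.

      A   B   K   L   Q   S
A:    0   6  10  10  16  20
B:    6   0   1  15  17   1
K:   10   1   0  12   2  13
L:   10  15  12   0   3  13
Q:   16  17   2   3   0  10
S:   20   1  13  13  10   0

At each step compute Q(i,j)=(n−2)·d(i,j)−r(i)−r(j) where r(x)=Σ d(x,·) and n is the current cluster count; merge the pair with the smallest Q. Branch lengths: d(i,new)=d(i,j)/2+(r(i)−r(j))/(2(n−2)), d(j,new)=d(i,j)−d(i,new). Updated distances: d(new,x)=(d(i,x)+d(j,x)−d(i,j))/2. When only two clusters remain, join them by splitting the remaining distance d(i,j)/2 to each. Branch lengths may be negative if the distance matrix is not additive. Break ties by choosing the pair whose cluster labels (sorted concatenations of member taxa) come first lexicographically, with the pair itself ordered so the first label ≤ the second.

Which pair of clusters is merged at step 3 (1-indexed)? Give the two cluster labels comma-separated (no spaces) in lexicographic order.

A,BS

1. join B+S (d=1, Q=-93) ⇒ BS; edges |B|=-13/8, |S|=21/8
  updated: d(A,BS)=25/2, d(BS,K)=13/2, d(BS,L)=27/2, d(BS,Q)=13
2. join L+Q (d=3, Q=-127/2) ⇒ LQ; edges |L|=9/4, |Q|=3/4
  updated: d(A,LQ)=23/2, d(BS,LQ)=47/4, d(K,LQ)=11/2
3. join A+BS (d=25/2, Q=-159/4) ⇒ ABS; edges |A|=113/16, |BS|=87/16
  updated: d(ABS,K)=2, d(ABS,LQ)=43/8
4. join ABS+K (d=2, Q=-103/8) ⇒ ABKS; edges |ABS|=15/16, |K|=17/16
  updated: d(ABKS,LQ)=71/16
5. join ABKS+LQ (d=71/16) ⇒ ABKLQS; edges |ABKS|=71/32, |LQ|=71/32
final tree: (((A:113/16,(B:-13/8,S:21/8):87/16):15/16,K:17/16):71/32,(L:9/4,Q:3/4):71/32)
total length: 367/16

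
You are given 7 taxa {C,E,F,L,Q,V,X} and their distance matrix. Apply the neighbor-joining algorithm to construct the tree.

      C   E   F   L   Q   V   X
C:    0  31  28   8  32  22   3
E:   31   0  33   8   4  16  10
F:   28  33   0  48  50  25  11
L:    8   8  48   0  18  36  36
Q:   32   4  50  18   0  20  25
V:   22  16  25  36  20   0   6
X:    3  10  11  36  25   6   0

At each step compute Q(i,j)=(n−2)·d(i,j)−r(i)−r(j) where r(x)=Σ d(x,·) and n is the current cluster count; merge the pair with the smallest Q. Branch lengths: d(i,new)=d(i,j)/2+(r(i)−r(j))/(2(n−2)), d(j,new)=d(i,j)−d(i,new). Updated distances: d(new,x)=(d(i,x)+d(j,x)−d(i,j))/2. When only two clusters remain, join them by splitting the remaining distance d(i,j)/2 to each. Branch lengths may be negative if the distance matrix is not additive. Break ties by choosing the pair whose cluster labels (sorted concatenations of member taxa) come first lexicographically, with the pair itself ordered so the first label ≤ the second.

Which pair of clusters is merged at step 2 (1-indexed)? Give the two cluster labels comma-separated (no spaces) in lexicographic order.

E,Q

iteration 1: select C,L (d=8, Q=-238); attach at lengths (1, 7); label the merged cluster CL
  updated: d(CL,E)=31/2, d(CL,F)=34, d(CL,Q)=21, d(CL,V)=25, d(CL,X)=31/2
iteration 2: select E,Q (d=4, Q=-365/2); attach at lengths (-51/16, 115/16); label the merged cluster EQ
  updated: d(CL,EQ)=65/4, d(EQ,F)=79/2, d(EQ,V)=16, d(EQ,X)=31/2
iteration 3: select CL,EQ (d=65/4, Q=-517/4); attach at lengths (209/24, 181/24); label the merged cluster CELQ
  updated: d(CELQ,F)=229/8, d(CELQ,V)=99/8, d(CELQ,X)=59/8
iteration 4: select CELQ,V (d=99/8, Q=-67); attach at lengths (119/16, 79/16); label the merged cluster CELQV
  updated: d(CELQV,F)=165/8, d(CELQV,X)=1/2
iteration 5: select CELQV,F (d=165/8, Q=-257/8); attach at lengths (81/16, 249/16); label the merged cluster CEFLQV
  updated: d(CEFLQV,X)=-73/16
iteration 6: select CEFLQV,X (d=-73/16); attach at lengths (-73/32, -73/32); label the merged cluster CEFLQVX
final tree: (((((C:1,L:7):209/24,(E:-51/16,Q:115/16):181/24):119/16,V:79/16):81/16,F:249/16):-73/32,X:-73/32)
total length: 907/16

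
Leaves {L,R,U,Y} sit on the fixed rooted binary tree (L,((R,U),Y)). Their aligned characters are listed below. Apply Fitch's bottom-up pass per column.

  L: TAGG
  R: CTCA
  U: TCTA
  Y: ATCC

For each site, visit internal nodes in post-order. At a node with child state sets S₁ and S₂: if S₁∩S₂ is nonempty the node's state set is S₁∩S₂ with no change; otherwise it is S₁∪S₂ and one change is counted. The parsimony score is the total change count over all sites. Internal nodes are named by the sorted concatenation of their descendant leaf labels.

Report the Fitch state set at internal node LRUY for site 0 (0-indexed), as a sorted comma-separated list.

T

site 0, node RU: R={C} ∪ U={T} → {C,T} (+1)
site 0, node RUY: RU={C,T} ∪ Y={A} → {A,C,T} (+1)
site 0, node LRUY: L={T} ∩ RUY={A,C,T} → {T} (+0)
site 1, node RU: R={T} ∪ U={C} → {C,T} (+1)
site 1, node RUY: RU={C,T} ∩ Y={T} → {T} (+0)
site 1, node LRUY: L={A} ∪ RUY={T} → {A,T} (+1)
site 2, node RU: R={C} ∪ U={T} → {C,T} (+1)
site 2, node RUY: RU={C,T} ∩ Y={C} → {C} (+0)
site 2, node LRUY: L={G} ∪ RUY={C} → {C,G} (+1)
site 3, node RU: R={A} ∩ U={A} → {A} (+0)
site 3, node RUY: RU={A} ∪ Y={C} → {A,C} (+1)
site 3, node LRUY: L={G} ∪ RUY={A,C} → {A,C,G} (+1)
per-site changes: [2, 2, 2, 2]; total = 8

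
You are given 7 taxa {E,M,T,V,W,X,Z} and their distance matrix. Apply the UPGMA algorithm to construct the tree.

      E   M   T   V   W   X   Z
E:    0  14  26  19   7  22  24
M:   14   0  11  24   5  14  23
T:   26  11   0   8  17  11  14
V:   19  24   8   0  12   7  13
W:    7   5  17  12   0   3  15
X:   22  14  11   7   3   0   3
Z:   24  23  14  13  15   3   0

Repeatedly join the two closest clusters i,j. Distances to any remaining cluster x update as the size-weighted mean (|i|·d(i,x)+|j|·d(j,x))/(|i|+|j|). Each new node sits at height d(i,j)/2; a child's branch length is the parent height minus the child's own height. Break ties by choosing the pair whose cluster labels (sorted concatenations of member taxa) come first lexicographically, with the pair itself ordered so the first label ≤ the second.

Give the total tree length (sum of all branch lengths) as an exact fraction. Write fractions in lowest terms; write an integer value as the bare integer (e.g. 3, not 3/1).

122/3

step 1: merge (W,X) at d=3; branch lengths W→3/2, X→3/2; new cluster WX
  updated: d(E,WX)=29/2, d(M,WX)=19/2, d(T,WX)=14, d(V,WX)=19/2, d(WX,Z)=9
step 2: merge (T,V) at d=8; branch lengths T→4, V→4; new cluster TV
  updated: d(E,TV)=45/2, d(M,TV)=35/2, d(TV,WX)=47/4, d(TV,Z)=27/2
step 3: merge (WX,Z) at d=9; branch lengths WX→3, Z→9/2; new cluster WXZ
  updated: d(E,WXZ)=53/3, d(M,WXZ)=14, d(TV,WXZ)=37/3
step 4: merge (TV,WXZ) at d=37/3; branch lengths TV→13/6, WXZ→5/3; new cluster TVWXZ
  updated: d(E,TVWXZ)=98/5, d(M,TVWXZ)=77/5
step 5: merge (E,M) at d=14; branch lengths E→7, M→7; new cluster EM
  updated: d(EM,TVWXZ)=35/2
step 6: merge (EM,TVWXZ) at d=35/2; branch lengths EM→7/4, TVWXZ→31/12; new cluster EMTVWXZ
final tree: ((E:7,M:7):7/4,((T:4,V:4):13/6,((W:3/2,X:3/2):3,Z:9/2):5/3):31/12)
total length: 122/3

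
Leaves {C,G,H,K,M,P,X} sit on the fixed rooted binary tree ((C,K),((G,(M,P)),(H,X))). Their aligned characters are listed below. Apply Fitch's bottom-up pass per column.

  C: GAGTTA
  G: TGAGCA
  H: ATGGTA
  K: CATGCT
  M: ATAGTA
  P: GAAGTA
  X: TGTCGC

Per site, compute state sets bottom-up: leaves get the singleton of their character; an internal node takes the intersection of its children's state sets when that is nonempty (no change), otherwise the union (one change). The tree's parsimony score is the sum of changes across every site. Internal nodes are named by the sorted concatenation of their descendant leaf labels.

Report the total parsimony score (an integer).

CK@0: {G} ∪ {C} = {C,G} (union, +1)
MP@0: {A} ∪ {G} = {A,G} (union, +1)
GMP@0: {T} ∪ {A,G} = {A,G,T} (union, +1)
HX@0: {A} ∪ {T} = {A,T} (union, +1)
GHMPX@0: {A,G,T} ∩ {A,T} = {A,T} (intersection, +0)
CGHKMPX@0: {C,G} ∪ {A,T} = {A,C,G,T} (union, +1)
CK@1: {A} ∩ {A} = {A} (intersection, +0)
MP@1: {T} ∪ {A} = {A,T} (union, +1)
GMP@1: {G} ∪ {A,T} = {A,G,T} (union, +1)
HX@1: {T} ∪ {G} = {G,T} (union, +1)
GHMPX@1: {A,G,T} ∩ {G,T} = {G,T} (intersection, +0)
CGHKMPX@1: {A} ∪ {G,T} = {A,G,T} (union, +1)
CK@2: {G} ∪ {T} = {G,T} (union, +1)
MP@2: {A} ∩ {A} = {A} (intersection, +0)
GMP@2: {A} ∩ {A} = {A} (intersection, +0)
HX@2: {G} ∪ {T} = {G,T} (union, +1)
GHMPX@2: {A} ∪ {G,T} = {A,G,T} (union, +1)
CGHKMPX@2: {G,T} ∩ {A,G,T} = {G,T} (intersection, +0)
CK@3: {T} ∪ {G} = {G,T} (union, +1)
MP@3: {G} ∩ {G} = {G} (intersection, +0)
GMP@3: {G} ∩ {G} = {G} (intersection, +0)
HX@3: {G} ∪ {C} = {C,G} (union, +1)
GHMPX@3: {G} ∩ {C,G} = {G} (intersection, +0)
CGHKMPX@3: {G,T} ∩ {G} = {G} (intersection, +0)
CK@4: {T} ∪ {C} = {C,T} (union, +1)
MP@4: {T} ∩ {T} = {T} (intersection, +0)
GMP@4: {C} ∪ {T} = {C,T} (union, +1)
HX@4: {T} ∪ {G} = {G,T} (union, +1)
GHMPX@4: {C,T} ∩ {G,T} = {T} (intersection, +0)
CGHKMPX@4: {C,T} ∩ {T} = {T} (intersection, +0)
CK@5: {A} ∪ {T} = {A,T} (union, +1)
MP@5: {A} ∩ {A} = {A} (intersection, +0)
GMP@5: {A} ∩ {A} = {A} (intersection, +0)
HX@5: {A} ∪ {C} = {A,C} (union, +1)
GHMPX@5: {A} ∩ {A,C} = {A} (intersection, +0)
CGHKMPX@5: {A,T} ∩ {A} = {A} (intersection, +0)
per-site changes: [5, 4, 3, 2, 3, 2]; total = 19

19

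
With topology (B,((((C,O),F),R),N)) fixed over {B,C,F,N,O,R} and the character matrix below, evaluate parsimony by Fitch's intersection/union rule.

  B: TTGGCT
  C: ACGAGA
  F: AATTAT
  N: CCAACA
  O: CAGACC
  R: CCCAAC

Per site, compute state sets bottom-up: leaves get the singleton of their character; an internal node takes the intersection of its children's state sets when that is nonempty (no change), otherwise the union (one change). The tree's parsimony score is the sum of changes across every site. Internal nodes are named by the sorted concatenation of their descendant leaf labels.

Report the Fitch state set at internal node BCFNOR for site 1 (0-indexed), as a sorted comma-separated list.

site 0, node CO: C={A} ∪ O={C} → {A,C} (+1)
site 0, node CFO: CO={A,C} ∩ F={A} → {A} (+0)
site 0, node CFOR: CFO={A} ∪ R={C} → {A,C} (+1)
site 0, node CFNOR: CFOR={A,C} ∩ N={C} → {C} (+0)
site 0, node BCFNOR: B={T} ∪ CFNOR={C} → {C,T} (+1)
site 1, node CO: C={C} ∪ O={A} → {A,C} (+1)
site 1, node CFO: CO={A,C} ∩ F={A} → {A} (+0)
site 1, node CFOR: CFO={A} ∪ R={C} → {A,C} (+1)
site 1, node CFNOR: CFOR={A,C} ∩ N={C} → {C} (+0)
site 1, node BCFNOR: B={T} ∪ CFNOR={C} → {C,T} (+1)
site 2, node CO: C={G} ∩ O={G} → {G} (+0)
site 2, node CFO: CO={G} ∪ F={T} → {G,T} (+1)
site 2, node CFOR: CFO={G,T} ∪ R={C} → {C,G,T} (+1)
site 2, node CFNOR: CFOR={C,G,T} ∪ N={A} → {A,C,G,T} (+1)
site 2, node BCFNOR: B={G} ∩ CFNOR={A,C,G,T} → {G} (+0)
site 3, node CO: C={A} ∩ O={A} → {A} (+0)
site 3, node CFO: CO={A} ∪ F={T} → {A,T} (+1)
site 3, node CFOR: CFO={A,T} ∩ R={A} → {A} (+0)
site 3, node CFNOR: CFOR={A} ∩ N={A} → {A} (+0)
site 3, node BCFNOR: B={G} ∪ CFNOR={A} → {A,G} (+1)
site 4, node CO: C={G} ∪ O={C} → {C,G} (+1)
site 4, node CFO: CO={C,G} ∪ F={A} → {A,C,G} (+1)
site 4, node CFOR: CFO={A,C,G} ∩ R={A} → {A} (+0)
site 4, node CFNOR: CFOR={A} ∪ N={C} → {A,C} (+1)
site 4, node BCFNOR: B={C} ∩ CFNOR={A,C} → {C} (+0)
site 5, node CO: C={A} ∪ O={C} → {A,C} (+1)
site 5, node CFO: CO={A,C} ∪ F={T} → {A,C,T} (+1)
site 5, node CFOR: CFO={A,C,T} ∩ R={C} → {C} (+0)
site 5, node CFNOR: CFOR={C} ∪ N={A} → {A,C} (+1)
site 5, node BCFNOR: B={T} ∪ CFNOR={A,C} → {A,C,T} (+1)
per-site changes: [3, 3, 3, 2, 3, 4]; total = 18

C,T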